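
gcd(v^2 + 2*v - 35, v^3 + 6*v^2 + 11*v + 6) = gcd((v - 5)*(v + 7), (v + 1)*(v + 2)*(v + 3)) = 1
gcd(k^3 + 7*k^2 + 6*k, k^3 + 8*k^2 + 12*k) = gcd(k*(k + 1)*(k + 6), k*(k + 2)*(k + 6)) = k^2 + 6*k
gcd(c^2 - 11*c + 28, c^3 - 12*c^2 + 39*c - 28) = c^2 - 11*c + 28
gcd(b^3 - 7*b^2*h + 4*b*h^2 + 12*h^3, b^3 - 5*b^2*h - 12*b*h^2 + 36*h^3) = b^2 - 8*b*h + 12*h^2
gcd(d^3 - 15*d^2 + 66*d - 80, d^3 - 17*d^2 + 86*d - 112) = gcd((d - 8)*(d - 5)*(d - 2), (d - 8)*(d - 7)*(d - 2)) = d^2 - 10*d + 16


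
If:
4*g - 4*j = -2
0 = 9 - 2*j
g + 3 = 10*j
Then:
No Solution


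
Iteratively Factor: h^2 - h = (h)*(h - 1)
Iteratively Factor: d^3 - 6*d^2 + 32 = (d - 4)*(d^2 - 2*d - 8) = (d - 4)^2*(d + 2)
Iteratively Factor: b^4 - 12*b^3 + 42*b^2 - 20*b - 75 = (b - 5)*(b^3 - 7*b^2 + 7*b + 15) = (b - 5)*(b - 3)*(b^2 - 4*b - 5) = (b - 5)^2*(b - 3)*(b + 1)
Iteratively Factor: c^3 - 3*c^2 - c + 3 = (c - 1)*(c^2 - 2*c - 3) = (c - 1)*(c + 1)*(c - 3)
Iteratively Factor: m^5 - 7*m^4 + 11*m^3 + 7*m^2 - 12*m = (m - 1)*(m^4 - 6*m^3 + 5*m^2 + 12*m) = m*(m - 1)*(m^3 - 6*m^2 + 5*m + 12) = m*(m - 1)*(m + 1)*(m^2 - 7*m + 12) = m*(m - 4)*(m - 1)*(m + 1)*(m - 3)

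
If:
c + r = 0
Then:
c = -r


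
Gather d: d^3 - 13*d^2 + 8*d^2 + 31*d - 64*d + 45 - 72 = d^3 - 5*d^2 - 33*d - 27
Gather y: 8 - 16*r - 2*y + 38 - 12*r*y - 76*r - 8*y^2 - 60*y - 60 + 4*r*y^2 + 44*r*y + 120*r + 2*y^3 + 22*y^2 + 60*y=28*r + 2*y^3 + y^2*(4*r + 14) + y*(32*r - 2) - 14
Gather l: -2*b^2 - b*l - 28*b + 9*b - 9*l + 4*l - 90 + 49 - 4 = -2*b^2 - 19*b + l*(-b - 5) - 45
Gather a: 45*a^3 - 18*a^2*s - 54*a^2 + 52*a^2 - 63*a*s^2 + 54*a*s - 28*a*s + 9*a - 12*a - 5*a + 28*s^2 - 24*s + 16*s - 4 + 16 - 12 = 45*a^3 + a^2*(-18*s - 2) + a*(-63*s^2 + 26*s - 8) + 28*s^2 - 8*s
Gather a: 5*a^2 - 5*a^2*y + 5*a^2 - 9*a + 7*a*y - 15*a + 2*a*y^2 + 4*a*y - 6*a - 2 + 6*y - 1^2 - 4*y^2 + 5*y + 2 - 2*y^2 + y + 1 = a^2*(10 - 5*y) + a*(2*y^2 + 11*y - 30) - 6*y^2 + 12*y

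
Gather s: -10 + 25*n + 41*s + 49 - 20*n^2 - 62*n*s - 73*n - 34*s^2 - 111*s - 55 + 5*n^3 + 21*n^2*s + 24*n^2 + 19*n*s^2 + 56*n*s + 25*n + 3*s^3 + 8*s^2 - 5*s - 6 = 5*n^3 + 4*n^2 - 23*n + 3*s^3 + s^2*(19*n - 26) + s*(21*n^2 - 6*n - 75) - 22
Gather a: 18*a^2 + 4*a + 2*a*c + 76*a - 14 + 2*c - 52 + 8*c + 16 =18*a^2 + a*(2*c + 80) + 10*c - 50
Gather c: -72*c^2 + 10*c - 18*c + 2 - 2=-72*c^2 - 8*c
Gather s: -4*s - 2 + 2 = -4*s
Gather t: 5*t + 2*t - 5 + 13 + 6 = 7*t + 14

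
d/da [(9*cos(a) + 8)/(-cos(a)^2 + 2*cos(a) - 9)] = (-9*cos(a)^2 - 16*cos(a) + 97)*sin(a)/(sin(a)^2 + 2*cos(a) - 10)^2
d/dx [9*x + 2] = 9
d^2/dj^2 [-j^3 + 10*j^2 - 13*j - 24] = 20 - 6*j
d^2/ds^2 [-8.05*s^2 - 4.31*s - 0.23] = -16.1000000000000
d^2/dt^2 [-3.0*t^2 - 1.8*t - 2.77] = -6.00000000000000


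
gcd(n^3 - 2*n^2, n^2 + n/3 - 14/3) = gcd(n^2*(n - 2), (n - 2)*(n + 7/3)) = n - 2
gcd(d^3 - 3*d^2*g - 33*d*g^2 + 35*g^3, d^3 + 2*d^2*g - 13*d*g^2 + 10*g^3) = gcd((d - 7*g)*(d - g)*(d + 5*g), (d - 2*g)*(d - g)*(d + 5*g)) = d^2 + 4*d*g - 5*g^2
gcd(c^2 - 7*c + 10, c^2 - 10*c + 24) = 1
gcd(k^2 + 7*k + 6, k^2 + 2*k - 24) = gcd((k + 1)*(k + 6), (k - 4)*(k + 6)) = k + 6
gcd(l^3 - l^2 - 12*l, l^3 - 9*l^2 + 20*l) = l^2 - 4*l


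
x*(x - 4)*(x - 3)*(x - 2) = x^4 - 9*x^3 + 26*x^2 - 24*x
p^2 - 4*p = p*(p - 4)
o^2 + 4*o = o*(o + 4)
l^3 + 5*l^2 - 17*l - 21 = (l - 3)*(l + 1)*(l + 7)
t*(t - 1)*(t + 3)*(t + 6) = t^4 + 8*t^3 + 9*t^2 - 18*t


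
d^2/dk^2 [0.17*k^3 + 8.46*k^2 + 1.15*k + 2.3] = 1.02*k + 16.92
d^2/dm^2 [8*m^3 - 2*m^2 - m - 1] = 48*m - 4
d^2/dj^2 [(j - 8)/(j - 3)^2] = 2*(j - 18)/(j - 3)^4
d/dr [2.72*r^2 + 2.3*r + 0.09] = 5.44*r + 2.3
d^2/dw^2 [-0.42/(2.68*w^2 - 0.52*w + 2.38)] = (6.033216*w^2 - 1.170624*w - 0.42*(5.36*w - 0.52)*(10.72*w - 1.04) + 5.357856)/(2.68*w^2 - 0.52*w + 2.38)^3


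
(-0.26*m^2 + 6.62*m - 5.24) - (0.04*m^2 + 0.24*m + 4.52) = -0.3*m^2 + 6.38*m - 9.76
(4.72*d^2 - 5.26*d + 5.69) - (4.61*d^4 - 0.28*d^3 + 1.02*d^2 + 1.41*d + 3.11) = -4.61*d^4 + 0.28*d^3 + 3.7*d^2 - 6.67*d + 2.58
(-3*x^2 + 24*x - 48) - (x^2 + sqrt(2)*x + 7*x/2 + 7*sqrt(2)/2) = -4*x^2 - sqrt(2)*x + 41*x/2 - 48 - 7*sqrt(2)/2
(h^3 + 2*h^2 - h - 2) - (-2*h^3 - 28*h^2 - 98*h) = 3*h^3 + 30*h^2 + 97*h - 2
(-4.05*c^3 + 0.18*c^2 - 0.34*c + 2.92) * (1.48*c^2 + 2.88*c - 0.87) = -5.994*c^5 - 11.3976*c^4 + 3.5387*c^3 + 3.1858*c^2 + 8.7054*c - 2.5404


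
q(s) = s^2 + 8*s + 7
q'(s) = 2*s + 8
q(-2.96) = -7.92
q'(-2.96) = 2.08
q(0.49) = 11.16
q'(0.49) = 8.98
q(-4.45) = -8.80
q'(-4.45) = -0.90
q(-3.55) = -8.80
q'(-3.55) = 0.90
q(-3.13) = -8.24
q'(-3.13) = 1.74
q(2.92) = 38.89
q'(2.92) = 13.84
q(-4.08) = -8.99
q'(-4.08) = -0.16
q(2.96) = 39.44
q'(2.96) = 13.92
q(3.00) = 40.00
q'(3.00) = 14.00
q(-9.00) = 16.00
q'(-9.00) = -10.00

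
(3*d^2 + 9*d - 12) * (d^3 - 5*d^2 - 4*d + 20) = 3*d^5 - 6*d^4 - 69*d^3 + 84*d^2 + 228*d - 240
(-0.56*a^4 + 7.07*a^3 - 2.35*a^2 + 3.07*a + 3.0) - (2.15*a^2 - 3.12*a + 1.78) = -0.56*a^4 + 7.07*a^3 - 4.5*a^2 + 6.19*a + 1.22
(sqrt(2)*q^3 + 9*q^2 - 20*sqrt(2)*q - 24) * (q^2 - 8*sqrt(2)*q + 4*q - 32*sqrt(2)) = sqrt(2)*q^5 - 7*q^4 + 4*sqrt(2)*q^4 - 92*sqrt(2)*q^3 - 28*q^3 - 368*sqrt(2)*q^2 + 296*q^2 + 192*sqrt(2)*q + 1184*q + 768*sqrt(2)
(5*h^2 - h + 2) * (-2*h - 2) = -10*h^3 - 8*h^2 - 2*h - 4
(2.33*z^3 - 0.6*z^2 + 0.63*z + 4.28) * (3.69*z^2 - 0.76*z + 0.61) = 8.5977*z^5 - 3.9848*z^4 + 4.202*z^3 + 14.9484*z^2 - 2.8685*z + 2.6108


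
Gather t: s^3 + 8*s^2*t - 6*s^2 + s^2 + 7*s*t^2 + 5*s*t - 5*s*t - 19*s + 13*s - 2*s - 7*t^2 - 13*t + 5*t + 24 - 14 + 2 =s^3 - 5*s^2 - 8*s + t^2*(7*s - 7) + t*(8*s^2 - 8) + 12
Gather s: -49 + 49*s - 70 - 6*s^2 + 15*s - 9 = -6*s^2 + 64*s - 128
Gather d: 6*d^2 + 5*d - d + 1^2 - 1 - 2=6*d^2 + 4*d - 2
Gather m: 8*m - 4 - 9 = 8*m - 13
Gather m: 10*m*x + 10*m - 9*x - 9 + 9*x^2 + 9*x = m*(10*x + 10) + 9*x^2 - 9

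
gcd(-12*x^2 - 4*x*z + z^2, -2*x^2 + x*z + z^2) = 2*x + z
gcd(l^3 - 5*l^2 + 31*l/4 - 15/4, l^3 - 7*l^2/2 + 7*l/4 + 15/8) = l^2 - 4*l + 15/4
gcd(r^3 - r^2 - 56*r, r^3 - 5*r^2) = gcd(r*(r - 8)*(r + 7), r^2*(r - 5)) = r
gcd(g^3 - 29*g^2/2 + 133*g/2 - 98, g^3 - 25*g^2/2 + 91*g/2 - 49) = g^2 - 21*g/2 + 49/2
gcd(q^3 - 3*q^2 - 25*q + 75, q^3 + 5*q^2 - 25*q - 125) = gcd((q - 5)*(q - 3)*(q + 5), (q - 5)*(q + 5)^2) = q^2 - 25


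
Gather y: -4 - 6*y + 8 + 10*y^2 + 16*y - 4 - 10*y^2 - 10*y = 0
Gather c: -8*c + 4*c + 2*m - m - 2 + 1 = -4*c + m - 1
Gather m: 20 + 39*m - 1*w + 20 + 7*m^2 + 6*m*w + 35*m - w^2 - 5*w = 7*m^2 + m*(6*w + 74) - w^2 - 6*w + 40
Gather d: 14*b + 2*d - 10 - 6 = 14*b + 2*d - 16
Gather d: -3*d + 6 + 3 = 9 - 3*d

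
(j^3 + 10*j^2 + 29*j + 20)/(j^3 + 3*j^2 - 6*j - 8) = (j + 5)/(j - 2)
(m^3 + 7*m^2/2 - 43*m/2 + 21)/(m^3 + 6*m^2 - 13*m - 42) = (m^2 - 7*m/2 + 3)/(m^2 - m - 6)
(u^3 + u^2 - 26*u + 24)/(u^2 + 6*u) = u - 5 + 4/u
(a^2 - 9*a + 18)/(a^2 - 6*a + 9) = (a - 6)/(a - 3)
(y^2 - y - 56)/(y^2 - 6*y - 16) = (y + 7)/(y + 2)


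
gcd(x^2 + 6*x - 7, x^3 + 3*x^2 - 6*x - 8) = 1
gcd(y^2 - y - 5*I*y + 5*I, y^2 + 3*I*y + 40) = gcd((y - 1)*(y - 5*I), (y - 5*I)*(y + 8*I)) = y - 5*I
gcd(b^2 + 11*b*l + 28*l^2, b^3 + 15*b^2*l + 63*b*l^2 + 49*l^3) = b + 7*l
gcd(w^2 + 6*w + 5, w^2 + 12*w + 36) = 1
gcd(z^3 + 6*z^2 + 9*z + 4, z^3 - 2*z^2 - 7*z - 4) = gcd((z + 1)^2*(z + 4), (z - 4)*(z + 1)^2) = z^2 + 2*z + 1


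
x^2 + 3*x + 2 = (x + 1)*(x + 2)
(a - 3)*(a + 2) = a^2 - a - 6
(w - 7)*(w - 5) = w^2 - 12*w + 35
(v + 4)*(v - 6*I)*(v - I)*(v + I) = v^4 + 4*v^3 - 6*I*v^3 + v^2 - 24*I*v^2 + 4*v - 6*I*v - 24*I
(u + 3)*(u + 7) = u^2 + 10*u + 21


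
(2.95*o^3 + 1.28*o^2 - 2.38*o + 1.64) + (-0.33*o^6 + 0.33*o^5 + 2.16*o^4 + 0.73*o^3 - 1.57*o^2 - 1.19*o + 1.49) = -0.33*o^6 + 0.33*o^5 + 2.16*o^4 + 3.68*o^3 - 0.29*o^2 - 3.57*o + 3.13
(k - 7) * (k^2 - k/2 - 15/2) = k^3 - 15*k^2/2 - 4*k + 105/2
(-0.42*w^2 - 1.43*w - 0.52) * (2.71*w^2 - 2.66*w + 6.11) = -1.1382*w^4 - 2.7581*w^3 - 0.171600000000001*w^2 - 7.3541*w - 3.1772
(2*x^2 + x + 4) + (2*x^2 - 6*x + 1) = 4*x^2 - 5*x + 5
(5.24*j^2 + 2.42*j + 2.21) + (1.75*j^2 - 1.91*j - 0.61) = 6.99*j^2 + 0.51*j + 1.6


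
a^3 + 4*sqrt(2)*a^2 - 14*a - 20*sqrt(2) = (a - 2*sqrt(2))*(a + sqrt(2))*(a + 5*sqrt(2))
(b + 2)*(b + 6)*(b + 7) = b^3 + 15*b^2 + 68*b + 84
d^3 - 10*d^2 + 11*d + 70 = (d - 7)*(d - 5)*(d + 2)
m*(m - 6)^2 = m^3 - 12*m^2 + 36*m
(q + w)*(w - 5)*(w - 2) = q*w^2 - 7*q*w + 10*q + w^3 - 7*w^2 + 10*w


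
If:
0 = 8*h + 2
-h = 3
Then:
No Solution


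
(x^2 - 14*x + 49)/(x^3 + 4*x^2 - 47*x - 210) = (x - 7)/(x^2 + 11*x + 30)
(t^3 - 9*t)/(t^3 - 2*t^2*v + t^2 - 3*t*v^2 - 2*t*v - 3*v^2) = t*(9 - t^2)/(-t^3 + 2*t^2*v - t^2 + 3*t*v^2 + 2*t*v + 3*v^2)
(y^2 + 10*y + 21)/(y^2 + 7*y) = (y + 3)/y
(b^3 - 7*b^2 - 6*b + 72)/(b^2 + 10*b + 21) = (b^2 - 10*b + 24)/(b + 7)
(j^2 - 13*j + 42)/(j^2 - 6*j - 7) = (j - 6)/(j + 1)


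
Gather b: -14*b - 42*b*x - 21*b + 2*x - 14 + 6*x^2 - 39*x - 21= b*(-42*x - 35) + 6*x^2 - 37*x - 35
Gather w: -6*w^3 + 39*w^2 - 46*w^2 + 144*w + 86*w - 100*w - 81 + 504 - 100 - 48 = -6*w^3 - 7*w^2 + 130*w + 275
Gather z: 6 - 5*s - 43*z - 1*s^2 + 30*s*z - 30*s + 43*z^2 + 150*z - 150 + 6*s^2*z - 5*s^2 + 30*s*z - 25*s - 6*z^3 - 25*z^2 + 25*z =-6*s^2 - 60*s - 6*z^3 + 18*z^2 + z*(6*s^2 + 60*s + 132) - 144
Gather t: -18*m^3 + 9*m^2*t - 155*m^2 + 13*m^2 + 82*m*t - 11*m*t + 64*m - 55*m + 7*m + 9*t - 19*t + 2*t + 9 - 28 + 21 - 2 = -18*m^3 - 142*m^2 + 16*m + t*(9*m^2 + 71*m - 8)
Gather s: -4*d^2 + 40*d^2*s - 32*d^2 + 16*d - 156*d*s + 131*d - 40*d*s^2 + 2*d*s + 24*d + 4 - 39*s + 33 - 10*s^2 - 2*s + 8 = -36*d^2 + 171*d + s^2*(-40*d - 10) + s*(40*d^2 - 154*d - 41) + 45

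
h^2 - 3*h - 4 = (h - 4)*(h + 1)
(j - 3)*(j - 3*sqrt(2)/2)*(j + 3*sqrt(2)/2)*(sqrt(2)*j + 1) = sqrt(2)*j^4 - 3*sqrt(2)*j^3 + j^3 - 9*sqrt(2)*j^2/2 - 3*j^2 - 9*j/2 + 27*sqrt(2)*j/2 + 27/2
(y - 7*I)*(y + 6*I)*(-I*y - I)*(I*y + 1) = y^4 + y^3 - 2*I*y^3 + 41*y^2 - 2*I*y^2 + 41*y - 42*I*y - 42*I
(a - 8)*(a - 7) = a^2 - 15*a + 56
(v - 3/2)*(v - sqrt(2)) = v^2 - 3*v/2 - sqrt(2)*v + 3*sqrt(2)/2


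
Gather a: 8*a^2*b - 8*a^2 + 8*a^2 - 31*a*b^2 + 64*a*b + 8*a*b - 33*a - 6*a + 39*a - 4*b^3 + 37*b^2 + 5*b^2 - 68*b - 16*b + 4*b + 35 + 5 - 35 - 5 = 8*a^2*b + a*(-31*b^2 + 72*b) - 4*b^3 + 42*b^2 - 80*b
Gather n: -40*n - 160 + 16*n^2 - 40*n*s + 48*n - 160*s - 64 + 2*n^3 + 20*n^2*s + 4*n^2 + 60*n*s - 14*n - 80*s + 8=2*n^3 + n^2*(20*s + 20) + n*(20*s - 6) - 240*s - 216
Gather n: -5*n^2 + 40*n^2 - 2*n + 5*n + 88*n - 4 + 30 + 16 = 35*n^2 + 91*n + 42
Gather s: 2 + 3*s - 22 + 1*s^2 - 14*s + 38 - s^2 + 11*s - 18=0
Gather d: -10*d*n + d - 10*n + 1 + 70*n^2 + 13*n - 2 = d*(1 - 10*n) + 70*n^2 + 3*n - 1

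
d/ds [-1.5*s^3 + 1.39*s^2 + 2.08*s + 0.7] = -4.5*s^2 + 2.78*s + 2.08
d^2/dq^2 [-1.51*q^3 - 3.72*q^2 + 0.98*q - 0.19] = -9.06*q - 7.44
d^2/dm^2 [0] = 0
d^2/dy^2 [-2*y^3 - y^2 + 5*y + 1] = -12*y - 2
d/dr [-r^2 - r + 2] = -2*r - 1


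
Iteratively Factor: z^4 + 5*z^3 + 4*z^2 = (z + 4)*(z^3 + z^2) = z*(z + 4)*(z^2 + z) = z^2*(z + 4)*(z + 1)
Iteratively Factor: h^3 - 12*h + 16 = (h - 2)*(h^2 + 2*h - 8) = (h - 2)*(h + 4)*(h - 2)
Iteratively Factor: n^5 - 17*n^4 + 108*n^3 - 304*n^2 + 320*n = (n)*(n^4 - 17*n^3 + 108*n^2 - 304*n + 320) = n*(n - 4)*(n^3 - 13*n^2 + 56*n - 80) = n*(n - 4)^2*(n^2 - 9*n + 20) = n*(n - 5)*(n - 4)^2*(n - 4)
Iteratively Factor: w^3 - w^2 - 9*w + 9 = (w - 1)*(w^2 - 9) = (w - 1)*(w + 3)*(w - 3)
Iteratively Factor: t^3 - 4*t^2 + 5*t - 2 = (t - 1)*(t^2 - 3*t + 2) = (t - 2)*(t - 1)*(t - 1)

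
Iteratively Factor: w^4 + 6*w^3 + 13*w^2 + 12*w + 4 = (w + 1)*(w^3 + 5*w^2 + 8*w + 4) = (w + 1)*(w + 2)*(w^2 + 3*w + 2) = (w + 1)^2*(w + 2)*(w + 2)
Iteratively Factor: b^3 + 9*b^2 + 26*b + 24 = (b + 3)*(b^2 + 6*b + 8) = (b + 3)*(b + 4)*(b + 2)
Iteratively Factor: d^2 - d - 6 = (d + 2)*(d - 3)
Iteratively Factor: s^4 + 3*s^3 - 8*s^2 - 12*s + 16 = (s + 2)*(s^3 + s^2 - 10*s + 8) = (s - 1)*(s + 2)*(s^2 + 2*s - 8) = (s - 2)*(s - 1)*(s + 2)*(s + 4)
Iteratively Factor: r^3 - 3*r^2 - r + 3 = (r + 1)*(r^2 - 4*r + 3) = (r - 3)*(r + 1)*(r - 1)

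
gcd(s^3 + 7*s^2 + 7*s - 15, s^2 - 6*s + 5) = s - 1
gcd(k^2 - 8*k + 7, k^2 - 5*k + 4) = k - 1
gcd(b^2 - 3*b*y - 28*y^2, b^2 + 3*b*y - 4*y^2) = b + 4*y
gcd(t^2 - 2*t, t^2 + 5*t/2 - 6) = 1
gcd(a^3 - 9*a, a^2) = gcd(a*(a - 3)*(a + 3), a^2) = a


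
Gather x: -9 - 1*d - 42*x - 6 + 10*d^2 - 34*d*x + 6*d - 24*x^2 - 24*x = 10*d^2 + 5*d - 24*x^2 + x*(-34*d - 66) - 15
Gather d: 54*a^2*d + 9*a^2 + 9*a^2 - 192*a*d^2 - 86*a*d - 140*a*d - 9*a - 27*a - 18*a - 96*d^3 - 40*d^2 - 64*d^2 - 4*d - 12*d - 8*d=18*a^2 - 54*a - 96*d^3 + d^2*(-192*a - 104) + d*(54*a^2 - 226*a - 24)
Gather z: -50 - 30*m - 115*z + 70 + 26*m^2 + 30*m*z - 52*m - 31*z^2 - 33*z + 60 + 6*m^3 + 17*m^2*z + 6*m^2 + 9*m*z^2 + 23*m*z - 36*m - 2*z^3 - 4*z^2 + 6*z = 6*m^3 + 32*m^2 - 118*m - 2*z^3 + z^2*(9*m - 35) + z*(17*m^2 + 53*m - 142) + 80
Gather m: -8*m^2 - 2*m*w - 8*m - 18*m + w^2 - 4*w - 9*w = -8*m^2 + m*(-2*w - 26) + w^2 - 13*w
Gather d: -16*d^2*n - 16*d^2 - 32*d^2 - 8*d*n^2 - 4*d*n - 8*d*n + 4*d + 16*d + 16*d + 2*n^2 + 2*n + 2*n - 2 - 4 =d^2*(-16*n - 48) + d*(-8*n^2 - 12*n + 36) + 2*n^2 + 4*n - 6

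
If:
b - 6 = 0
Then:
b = 6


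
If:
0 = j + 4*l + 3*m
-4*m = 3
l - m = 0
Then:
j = 21/4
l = -3/4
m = -3/4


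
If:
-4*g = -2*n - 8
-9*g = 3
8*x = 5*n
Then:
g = -1/3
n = -14/3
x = -35/12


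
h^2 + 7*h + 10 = (h + 2)*(h + 5)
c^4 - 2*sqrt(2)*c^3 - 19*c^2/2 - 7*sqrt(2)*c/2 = c*(c - 7*sqrt(2)/2)*(c + sqrt(2)/2)*(c + sqrt(2))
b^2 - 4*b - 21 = (b - 7)*(b + 3)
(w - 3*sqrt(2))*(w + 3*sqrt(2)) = w^2 - 18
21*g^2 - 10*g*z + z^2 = (-7*g + z)*(-3*g + z)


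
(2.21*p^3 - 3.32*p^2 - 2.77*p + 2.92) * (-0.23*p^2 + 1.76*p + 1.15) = -0.5083*p^5 + 4.6532*p^4 - 2.6646*p^3 - 9.3648*p^2 + 1.9537*p + 3.358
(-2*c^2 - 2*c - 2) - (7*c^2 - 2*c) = -9*c^2 - 2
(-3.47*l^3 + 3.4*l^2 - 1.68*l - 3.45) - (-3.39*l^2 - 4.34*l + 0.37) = -3.47*l^3 + 6.79*l^2 + 2.66*l - 3.82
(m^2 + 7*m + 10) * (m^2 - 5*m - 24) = m^4 + 2*m^3 - 49*m^2 - 218*m - 240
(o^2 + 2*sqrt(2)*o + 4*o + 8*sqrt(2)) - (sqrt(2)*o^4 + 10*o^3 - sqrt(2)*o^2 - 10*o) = -sqrt(2)*o^4 - 10*o^3 + o^2 + sqrt(2)*o^2 + 2*sqrt(2)*o + 14*o + 8*sqrt(2)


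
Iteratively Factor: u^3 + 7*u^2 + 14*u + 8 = (u + 2)*(u^2 + 5*u + 4) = (u + 1)*(u + 2)*(u + 4)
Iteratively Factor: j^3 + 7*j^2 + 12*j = (j + 4)*(j^2 + 3*j) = j*(j + 4)*(j + 3)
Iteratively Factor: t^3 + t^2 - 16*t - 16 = (t - 4)*(t^2 + 5*t + 4) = (t - 4)*(t + 4)*(t + 1)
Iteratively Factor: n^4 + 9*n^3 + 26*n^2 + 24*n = (n + 3)*(n^3 + 6*n^2 + 8*n) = (n + 2)*(n + 3)*(n^2 + 4*n) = (n + 2)*(n + 3)*(n + 4)*(n)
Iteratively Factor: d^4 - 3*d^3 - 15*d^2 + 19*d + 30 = (d - 2)*(d^3 - d^2 - 17*d - 15) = (d - 2)*(d + 1)*(d^2 - 2*d - 15) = (d - 5)*(d - 2)*(d + 1)*(d + 3)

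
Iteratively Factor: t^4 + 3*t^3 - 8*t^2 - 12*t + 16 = (t - 1)*(t^3 + 4*t^2 - 4*t - 16) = (t - 2)*(t - 1)*(t^2 + 6*t + 8) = (t - 2)*(t - 1)*(t + 4)*(t + 2)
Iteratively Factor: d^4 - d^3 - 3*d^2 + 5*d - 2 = (d + 2)*(d^3 - 3*d^2 + 3*d - 1) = (d - 1)*(d + 2)*(d^2 - 2*d + 1) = (d - 1)^2*(d + 2)*(d - 1)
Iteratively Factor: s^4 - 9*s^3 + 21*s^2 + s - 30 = (s - 3)*(s^3 - 6*s^2 + 3*s + 10) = (s - 3)*(s - 2)*(s^2 - 4*s - 5) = (s - 3)*(s - 2)*(s + 1)*(s - 5)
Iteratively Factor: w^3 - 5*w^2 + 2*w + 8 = (w - 4)*(w^2 - w - 2) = (w - 4)*(w + 1)*(w - 2)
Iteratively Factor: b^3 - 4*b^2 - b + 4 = (b + 1)*(b^2 - 5*b + 4) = (b - 1)*(b + 1)*(b - 4)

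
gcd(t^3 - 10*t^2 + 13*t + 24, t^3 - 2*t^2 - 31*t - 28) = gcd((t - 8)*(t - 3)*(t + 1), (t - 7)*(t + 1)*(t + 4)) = t + 1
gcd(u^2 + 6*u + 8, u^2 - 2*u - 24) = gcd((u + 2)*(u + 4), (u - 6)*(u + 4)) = u + 4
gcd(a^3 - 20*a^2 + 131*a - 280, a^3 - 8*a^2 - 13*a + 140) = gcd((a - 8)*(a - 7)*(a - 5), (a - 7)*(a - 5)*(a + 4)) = a^2 - 12*a + 35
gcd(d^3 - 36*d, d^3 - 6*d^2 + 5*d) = d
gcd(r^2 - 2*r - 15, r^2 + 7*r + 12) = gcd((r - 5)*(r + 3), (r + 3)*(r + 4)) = r + 3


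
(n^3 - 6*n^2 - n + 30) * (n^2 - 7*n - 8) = n^5 - 13*n^4 + 33*n^3 + 85*n^2 - 202*n - 240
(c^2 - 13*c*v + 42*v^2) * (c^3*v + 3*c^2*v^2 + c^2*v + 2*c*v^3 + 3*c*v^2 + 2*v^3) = c^5*v - 10*c^4*v^2 + c^4*v + 5*c^3*v^3 - 10*c^3*v^2 + 100*c^2*v^4 + 5*c^2*v^3 + 84*c*v^5 + 100*c*v^4 + 84*v^5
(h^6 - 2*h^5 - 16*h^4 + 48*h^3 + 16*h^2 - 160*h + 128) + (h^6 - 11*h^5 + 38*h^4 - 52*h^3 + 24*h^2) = 2*h^6 - 13*h^5 + 22*h^4 - 4*h^3 + 40*h^2 - 160*h + 128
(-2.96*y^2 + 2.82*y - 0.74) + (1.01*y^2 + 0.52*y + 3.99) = -1.95*y^2 + 3.34*y + 3.25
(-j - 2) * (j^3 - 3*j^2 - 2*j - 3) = -j^4 + j^3 + 8*j^2 + 7*j + 6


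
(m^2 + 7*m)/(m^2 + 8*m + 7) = m/(m + 1)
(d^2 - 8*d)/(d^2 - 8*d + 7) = d*(d - 8)/(d^2 - 8*d + 7)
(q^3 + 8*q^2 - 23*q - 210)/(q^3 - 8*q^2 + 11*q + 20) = (q^2 + 13*q + 42)/(q^2 - 3*q - 4)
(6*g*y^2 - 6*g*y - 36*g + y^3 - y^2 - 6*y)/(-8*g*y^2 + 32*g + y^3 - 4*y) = (6*g*y - 18*g + y^2 - 3*y)/(-8*g*y + 16*g + y^2 - 2*y)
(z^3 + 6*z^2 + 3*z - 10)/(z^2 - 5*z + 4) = (z^2 + 7*z + 10)/(z - 4)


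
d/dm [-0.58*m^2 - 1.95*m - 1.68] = -1.16*m - 1.95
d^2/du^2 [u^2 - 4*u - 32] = 2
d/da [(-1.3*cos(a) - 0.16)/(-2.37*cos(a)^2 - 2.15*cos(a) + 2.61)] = (3.081*cos(a)^2 + 0.7584*cos(a) + 3.737)*sin(a)/(5.6169*cos(a)^4 + 10.191*cos(a)^3 - 7.7489*cos(a)^2 - 11.223*cos(a) + 6.8121)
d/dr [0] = 0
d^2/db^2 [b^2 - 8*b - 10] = 2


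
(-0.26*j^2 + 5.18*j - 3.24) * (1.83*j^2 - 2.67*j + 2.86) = -0.4758*j^4 + 10.1736*j^3 - 20.5034*j^2 + 23.4656*j - 9.2664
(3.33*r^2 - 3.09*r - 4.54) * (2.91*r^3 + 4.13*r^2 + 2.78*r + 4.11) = 9.6903*r^5 + 4.761*r^4 - 16.7157*r^3 - 13.6541*r^2 - 25.3211*r - 18.6594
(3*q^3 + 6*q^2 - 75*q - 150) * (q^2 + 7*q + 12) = 3*q^5 + 27*q^4 + 3*q^3 - 603*q^2 - 1950*q - 1800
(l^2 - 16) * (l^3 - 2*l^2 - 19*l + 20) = l^5 - 2*l^4 - 35*l^3 + 52*l^2 + 304*l - 320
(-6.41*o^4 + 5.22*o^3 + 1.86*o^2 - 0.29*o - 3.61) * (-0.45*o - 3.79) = 2.8845*o^5 + 21.9449*o^4 - 20.6208*o^3 - 6.9189*o^2 + 2.7236*o + 13.6819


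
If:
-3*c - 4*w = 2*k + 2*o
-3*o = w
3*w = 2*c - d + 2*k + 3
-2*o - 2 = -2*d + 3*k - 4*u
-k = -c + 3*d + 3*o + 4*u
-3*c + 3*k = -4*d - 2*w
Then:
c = -103/174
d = -71/116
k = -19/87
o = -77/348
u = 185/348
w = 77/116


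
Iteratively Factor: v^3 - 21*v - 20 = (v + 1)*(v^2 - v - 20) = (v + 1)*(v + 4)*(v - 5)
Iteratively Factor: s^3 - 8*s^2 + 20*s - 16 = (s - 2)*(s^2 - 6*s + 8) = (s - 2)^2*(s - 4)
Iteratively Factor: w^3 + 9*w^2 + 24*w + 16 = (w + 1)*(w^2 + 8*w + 16) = (w + 1)*(w + 4)*(w + 4)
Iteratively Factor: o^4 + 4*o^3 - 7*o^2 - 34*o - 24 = (o + 2)*(o^3 + 2*o^2 - 11*o - 12) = (o + 2)*(o + 4)*(o^2 - 2*o - 3) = (o + 1)*(o + 2)*(o + 4)*(o - 3)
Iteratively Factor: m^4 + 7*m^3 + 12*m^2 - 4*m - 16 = (m + 4)*(m^3 + 3*m^2 - 4) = (m + 2)*(m + 4)*(m^2 + m - 2) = (m - 1)*(m + 2)*(m + 4)*(m + 2)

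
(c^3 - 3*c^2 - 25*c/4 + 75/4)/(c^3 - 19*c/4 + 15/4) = (2*c^2 - 11*c + 15)/(2*c^2 - 5*c + 3)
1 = 1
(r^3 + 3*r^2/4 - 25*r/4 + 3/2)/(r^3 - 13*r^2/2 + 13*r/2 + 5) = (4*r^2 + 11*r - 3)/(2*(2*r^2 - 9*r - 5))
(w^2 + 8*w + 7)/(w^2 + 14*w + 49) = (w + 1)/(w + 7)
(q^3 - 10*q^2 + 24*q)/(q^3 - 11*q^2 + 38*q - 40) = q*(q - 6)/(q^2 - 7*q + 10)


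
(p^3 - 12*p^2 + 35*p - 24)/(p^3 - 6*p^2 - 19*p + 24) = (p - 3)/(p + 3)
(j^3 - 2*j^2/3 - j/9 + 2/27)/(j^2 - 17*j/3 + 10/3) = (j^2 - 1/9)/(j - 5)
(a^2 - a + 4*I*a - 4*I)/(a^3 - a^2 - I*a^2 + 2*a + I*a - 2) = (a + 4*I)/(a^2 - I*a + 2)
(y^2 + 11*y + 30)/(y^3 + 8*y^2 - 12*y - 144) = (y + 5)/(y^2 + 2*y - 24)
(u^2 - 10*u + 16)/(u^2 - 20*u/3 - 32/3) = 3*(u - 2)/(3*u + 4)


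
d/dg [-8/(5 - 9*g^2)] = -144*g/(9*g^2 - 5)^2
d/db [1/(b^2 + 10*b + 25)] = 2*(-b - 5)/(b^2 + 10*b + 25)^2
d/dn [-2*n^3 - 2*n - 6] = -6*n^2 - 2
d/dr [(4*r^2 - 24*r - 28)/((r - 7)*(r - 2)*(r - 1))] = 4*(-r^2 - 2*r + 5)/(r^4 - 6*r^3 + 13*r^2 - 12*r + 4)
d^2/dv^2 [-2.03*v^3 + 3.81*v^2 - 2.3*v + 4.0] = 7.62 - 12.18*v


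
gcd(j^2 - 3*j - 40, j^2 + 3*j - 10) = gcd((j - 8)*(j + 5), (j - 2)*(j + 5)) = j + 5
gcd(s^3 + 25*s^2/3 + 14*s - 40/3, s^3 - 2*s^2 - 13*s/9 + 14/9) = s - 2/3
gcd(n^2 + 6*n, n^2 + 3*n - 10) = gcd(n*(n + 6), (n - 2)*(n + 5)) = 1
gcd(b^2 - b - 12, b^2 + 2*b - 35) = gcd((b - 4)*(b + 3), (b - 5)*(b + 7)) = 1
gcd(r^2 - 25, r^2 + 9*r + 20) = r + 5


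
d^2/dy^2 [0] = 0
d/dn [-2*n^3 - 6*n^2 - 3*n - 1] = -6*n^2 - 12*n - 3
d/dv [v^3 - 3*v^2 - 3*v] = 3*v^2 - 6*v - 3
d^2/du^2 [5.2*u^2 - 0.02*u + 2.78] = 10.4000000000000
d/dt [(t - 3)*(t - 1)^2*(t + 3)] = 4*t^3 - 6*t^2 - 16*t + 18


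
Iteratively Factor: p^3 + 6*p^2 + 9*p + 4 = (p + 4)*(p^2 + 2*p + 1) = (p + 1)*(p + 4)*(p + 1)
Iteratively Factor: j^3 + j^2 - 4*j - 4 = (j - 2)*(j^2 + 3*j + 2) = (j - 2)*(j + 1)*(j + 2)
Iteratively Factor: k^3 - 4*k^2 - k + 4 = (k + 1)*(k^2 - 5*k + 4) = (k - 1)*(k + 1)*(k - 4)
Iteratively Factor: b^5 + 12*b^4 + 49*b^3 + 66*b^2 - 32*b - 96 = (b + 4)*(b^4 + 8*b^3 + 17*b^2 - 2*b - 24) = (b + 2)*(b + 4)*(b^3 + 6*b^2 + 5*b - 12) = (b - 1)*(b + 2)*(b + 4)*(b^2 + 7*b + 12) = (b - 1)*(b + 2)*(b + 4)^2*(b + 3)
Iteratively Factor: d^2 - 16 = (d + 4)*(d - 4)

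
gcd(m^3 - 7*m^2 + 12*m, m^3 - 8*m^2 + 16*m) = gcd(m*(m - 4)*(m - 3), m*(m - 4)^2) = m^2 - 4*m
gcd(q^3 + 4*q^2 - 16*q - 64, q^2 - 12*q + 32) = q - 4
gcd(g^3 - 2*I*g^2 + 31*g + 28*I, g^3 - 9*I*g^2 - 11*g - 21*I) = g^2 - 6*I*g + 7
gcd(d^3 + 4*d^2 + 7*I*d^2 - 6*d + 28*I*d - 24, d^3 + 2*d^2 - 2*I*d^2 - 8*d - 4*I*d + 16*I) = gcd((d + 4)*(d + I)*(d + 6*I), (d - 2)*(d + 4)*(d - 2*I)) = d + 4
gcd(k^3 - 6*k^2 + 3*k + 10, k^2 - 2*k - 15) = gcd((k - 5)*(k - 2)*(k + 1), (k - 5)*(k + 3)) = k - 5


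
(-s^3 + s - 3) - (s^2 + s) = -s^3 - s^2 - 3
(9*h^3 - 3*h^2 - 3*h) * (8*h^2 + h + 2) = 72*h^5 - 15*h^4 - 9*h^3 - 9*h^2 - 6*h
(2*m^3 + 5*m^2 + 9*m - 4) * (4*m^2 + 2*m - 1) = 8*m^5 + 24*m^4 + 44*m^3 - 3*m^2 - 17*m + 4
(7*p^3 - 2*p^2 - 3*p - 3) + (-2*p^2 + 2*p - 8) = 7*p^3 - 4*p^2 - p - 11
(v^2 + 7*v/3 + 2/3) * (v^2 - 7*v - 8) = v^4 - 14*v^3/3 - 71*v^2/3 - 70*v/3 - 16/3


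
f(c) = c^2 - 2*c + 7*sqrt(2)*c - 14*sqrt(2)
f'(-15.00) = -22.10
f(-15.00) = 86.71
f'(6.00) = 19.90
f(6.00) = 63.60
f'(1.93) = 11.76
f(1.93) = -0.83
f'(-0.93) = 6.04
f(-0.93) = -26.28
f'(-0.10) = 7.70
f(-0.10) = -20.58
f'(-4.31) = -0.72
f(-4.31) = -35.27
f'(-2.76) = 2.38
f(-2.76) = -33.98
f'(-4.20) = -0.50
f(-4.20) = -35.34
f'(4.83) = 17.56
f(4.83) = 41.68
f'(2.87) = 13.64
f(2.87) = 11.11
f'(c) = 2*c - 2 + 7*sqrt(2)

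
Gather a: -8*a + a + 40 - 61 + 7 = -7*a - 14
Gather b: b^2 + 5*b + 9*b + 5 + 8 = b^2 + 14*b + 13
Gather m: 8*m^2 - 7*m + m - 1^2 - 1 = 8*m^2 - 6*m - 2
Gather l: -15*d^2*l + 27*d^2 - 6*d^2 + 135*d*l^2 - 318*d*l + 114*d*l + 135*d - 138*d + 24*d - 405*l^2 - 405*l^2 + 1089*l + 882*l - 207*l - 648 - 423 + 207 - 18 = 21*d^2 + 21*d + l^2*(135*d - 810) + l*(-15*d^2 - 204*d + 1764) - 882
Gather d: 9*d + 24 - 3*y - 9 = 9*d - 3*y + 15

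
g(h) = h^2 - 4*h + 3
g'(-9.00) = -22.00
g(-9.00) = 120.00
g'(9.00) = 14.00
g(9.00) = 48.00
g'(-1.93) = -7.86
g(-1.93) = 14.44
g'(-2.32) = -8.64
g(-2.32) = 17.66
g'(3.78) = 3.56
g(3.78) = 2.17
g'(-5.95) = -15.90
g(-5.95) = 62.20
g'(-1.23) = -6.46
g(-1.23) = 9.43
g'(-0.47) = -4.94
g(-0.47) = 5.10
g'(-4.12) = -12.24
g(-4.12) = 36.45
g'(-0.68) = -5.36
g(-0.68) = 6.18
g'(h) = 2*h - 4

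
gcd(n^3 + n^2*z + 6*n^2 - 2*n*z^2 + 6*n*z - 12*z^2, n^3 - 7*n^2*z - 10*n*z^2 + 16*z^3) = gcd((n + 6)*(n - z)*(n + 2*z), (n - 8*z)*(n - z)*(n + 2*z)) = -n^2 - n*z + 2*z^2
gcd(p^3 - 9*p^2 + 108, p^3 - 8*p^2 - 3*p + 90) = p^2 - 3*p - 18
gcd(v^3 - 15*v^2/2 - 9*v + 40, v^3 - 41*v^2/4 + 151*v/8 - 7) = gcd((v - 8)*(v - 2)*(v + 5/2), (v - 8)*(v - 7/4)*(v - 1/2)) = v - 8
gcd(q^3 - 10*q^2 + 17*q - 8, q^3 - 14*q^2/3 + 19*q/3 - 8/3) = q^2 - 2*q + 1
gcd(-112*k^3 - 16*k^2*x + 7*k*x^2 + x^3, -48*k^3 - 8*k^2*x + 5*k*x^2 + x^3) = 4*k + x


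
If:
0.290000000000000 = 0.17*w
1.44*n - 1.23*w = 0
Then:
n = 1.46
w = 1.71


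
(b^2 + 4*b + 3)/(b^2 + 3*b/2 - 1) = 2*(b^2 + 4*b + 3)/(2*b^2 + 3*b - 2)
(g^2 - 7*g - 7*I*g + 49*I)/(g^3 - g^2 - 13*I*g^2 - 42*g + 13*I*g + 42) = (g - 7)/(g^2 - g*(1 + 6*I) + 6*I)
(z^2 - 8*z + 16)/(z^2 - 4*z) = (z - 4)/z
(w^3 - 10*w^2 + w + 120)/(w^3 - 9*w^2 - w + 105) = (w - 8)/(w - 7)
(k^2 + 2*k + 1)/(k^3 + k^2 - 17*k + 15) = (k^2 + 2*k + 1)/(k^3 + k^2 - 17*k + 15)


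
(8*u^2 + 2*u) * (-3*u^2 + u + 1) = -24*u^4 + 2*u^3 + 10*u^2 + 2*u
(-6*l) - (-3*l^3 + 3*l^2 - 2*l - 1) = 3*l^3 - 3*l^2 - 4*l + 1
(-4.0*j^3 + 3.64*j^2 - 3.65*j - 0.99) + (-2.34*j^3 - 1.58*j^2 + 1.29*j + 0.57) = -6.34*j^3 + 2.06*j^2 - 2.36*j - 0.42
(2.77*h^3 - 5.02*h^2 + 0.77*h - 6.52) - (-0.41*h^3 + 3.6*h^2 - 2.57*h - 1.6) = 3.18*h^3 - 8.62*h^2 + 3.34*h - 4.92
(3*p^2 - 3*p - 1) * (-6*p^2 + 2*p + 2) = -18*p^4 + 24*p^3 + 6*p^2 - 8*p - 2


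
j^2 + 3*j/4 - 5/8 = (j - 1/2)*(j + 5/4)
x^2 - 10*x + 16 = (x - 8)*(x - 2)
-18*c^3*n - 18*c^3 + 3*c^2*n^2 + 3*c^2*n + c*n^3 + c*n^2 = (-3*c + n)*(6*c + n)*(c*n + c)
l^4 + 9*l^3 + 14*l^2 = l^2*(l + 2)*(l + 7)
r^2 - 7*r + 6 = (r - 6)*(r - 1)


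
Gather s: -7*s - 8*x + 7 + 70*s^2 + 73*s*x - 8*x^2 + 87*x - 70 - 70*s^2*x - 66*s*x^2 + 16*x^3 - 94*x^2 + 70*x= s^2*(70 - 70*x) + s*(-66*x^2 + 73*x - 7) + 16*x^3 - 102*x^2 + 149*x - 63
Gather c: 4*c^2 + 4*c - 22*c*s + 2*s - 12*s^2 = 4*c^2 + c*(4 - 22*s) - 12*s^2 + 2*s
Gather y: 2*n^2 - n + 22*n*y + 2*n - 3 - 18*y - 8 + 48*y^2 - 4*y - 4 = 2*n^2 + n + 48*y^2 + y*(22*n - 22) - 15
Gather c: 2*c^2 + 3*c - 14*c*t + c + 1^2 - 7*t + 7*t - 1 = 2*c^2 + c*(4 - 14*t)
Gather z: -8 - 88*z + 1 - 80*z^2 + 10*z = -80*z^2 - 78*z - 7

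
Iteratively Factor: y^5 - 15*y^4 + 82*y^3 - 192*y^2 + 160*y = (y - 4)*(y^4 - 11*y^3 + 38*y^2 - 40*y) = (y - 5)*(y - 4)*(y^3 - 6*y^2 + 8*y) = y*(y - 5)*(y - 4)*(y^2 - 6*y + 8) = y*(y - 5)*(y - 4)*(y - 2)*(y - 4)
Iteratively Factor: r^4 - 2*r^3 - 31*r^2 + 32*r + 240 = (r + 4)*(r^3 - 6*r^2 - 7*r + 60) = (r - 5)*(r + 4)*(r^2 - r - 12) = (r - 5)*(r - 4)*(r + 4)*(r + 3)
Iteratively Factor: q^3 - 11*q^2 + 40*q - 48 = (q - 4)*(q^2 - 7*q + 12) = (q - 4)^2*(q - 3)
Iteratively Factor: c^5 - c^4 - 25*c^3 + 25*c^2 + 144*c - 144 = (c - 1)*(c^4 - 25*c^2 + 144) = (c - 4)*(c - 1)*(c^3 + 4*c^2 - 9*c - 36) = (c - 4)*(c - 3)*(c - 1)*(c^2 + 7*c + 12) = (c - 4)*(c - 3)*(c - 1)*(c + 4)*(c + 3)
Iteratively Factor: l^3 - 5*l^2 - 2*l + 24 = (l - 3)*(l^2 - 2*l - 8) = (l - 4)*(l - 3)*(l + 2)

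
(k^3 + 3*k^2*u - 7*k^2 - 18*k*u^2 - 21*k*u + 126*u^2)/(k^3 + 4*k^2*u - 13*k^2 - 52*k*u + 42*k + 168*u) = (k^2 + 3*k*u - 18*u^2)/(k^2 + 4*k*u - 6*k - 24*u)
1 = 1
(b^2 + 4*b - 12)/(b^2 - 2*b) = (b + 6)/b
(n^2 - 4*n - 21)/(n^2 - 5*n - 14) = (n + 3)/(n + 2)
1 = 1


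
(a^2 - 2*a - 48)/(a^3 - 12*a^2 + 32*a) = (a + 6)/(a*(a - 4))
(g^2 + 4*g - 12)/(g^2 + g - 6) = (g + 6)/(g + 3)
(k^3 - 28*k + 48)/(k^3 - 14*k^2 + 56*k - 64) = (k + 6)/(k - 8)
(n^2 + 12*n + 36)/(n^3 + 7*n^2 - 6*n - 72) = (n + 6)/(n^2 + n - 12)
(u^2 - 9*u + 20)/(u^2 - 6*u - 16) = (-u^2 + 9*u - 20)/(-u^2 + 6*u + 16)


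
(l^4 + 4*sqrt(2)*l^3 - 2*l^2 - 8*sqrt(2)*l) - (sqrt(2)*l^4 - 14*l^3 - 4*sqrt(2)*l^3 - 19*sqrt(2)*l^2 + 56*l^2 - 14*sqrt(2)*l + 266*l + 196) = -sqrt(2)*l^4 + l^4 + 8*sqrt(2)*l^3 + 14*l^3 - 58*l^2 + 19*sqrt(2)*l^2 - 266*l + 6*sqrt(2)*l - 196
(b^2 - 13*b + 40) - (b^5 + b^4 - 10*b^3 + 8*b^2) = -b^5 - b^4 + 10*b^3 - 7*b^2 - 13*b + 40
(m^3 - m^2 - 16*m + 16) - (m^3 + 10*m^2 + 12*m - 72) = -11*m^2 - 28*m + 88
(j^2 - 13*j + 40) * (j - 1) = j^3 - 14*j^2 + 53*j - 40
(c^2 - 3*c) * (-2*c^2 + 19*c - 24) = -2*c^4 + 25*c^3 - 81*c^2 + 72*c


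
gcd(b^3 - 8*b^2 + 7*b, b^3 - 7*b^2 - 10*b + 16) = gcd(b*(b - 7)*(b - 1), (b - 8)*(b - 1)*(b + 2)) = b - 1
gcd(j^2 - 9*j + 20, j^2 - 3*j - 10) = j - 5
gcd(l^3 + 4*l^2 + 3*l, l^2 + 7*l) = l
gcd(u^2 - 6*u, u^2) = u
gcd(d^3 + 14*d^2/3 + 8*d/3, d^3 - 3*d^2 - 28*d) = d^2 + 4*d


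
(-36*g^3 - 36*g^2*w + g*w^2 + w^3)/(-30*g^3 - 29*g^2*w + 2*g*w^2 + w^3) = (-6*g + w)/(-5*g + w)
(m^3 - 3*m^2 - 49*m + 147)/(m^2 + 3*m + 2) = (m^3 - 3*m^2 - 49*m + 147)/(m^2 + 3*m + 2)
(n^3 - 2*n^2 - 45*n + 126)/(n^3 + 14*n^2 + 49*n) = (n^2 - 9*n + 18)/(n*(n + 7))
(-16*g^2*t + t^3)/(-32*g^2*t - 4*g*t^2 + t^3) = (-4*g + t)/(-8*g + t)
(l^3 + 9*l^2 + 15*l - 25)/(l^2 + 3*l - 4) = (l^2 + 10*l + 25)/(l + 4)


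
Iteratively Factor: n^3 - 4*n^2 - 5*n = (n - 5)*(n^2 + n) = n*(n - 5)*(n + 1)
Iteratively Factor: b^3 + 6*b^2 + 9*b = (b + 3)*(b^2 + 3*b) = b*(b + 3)*(b + 3)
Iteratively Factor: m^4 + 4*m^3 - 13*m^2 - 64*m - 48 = (m - 4)*(m^3 + 8*m^2 + 19*m + 12) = (m - 4)*(m + 4)*(m^2 + 4*m + 3) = (m - 4)*(m + 1)*(m + 4)*(m + 3)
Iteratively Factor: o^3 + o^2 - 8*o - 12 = (o + 2)*(o^2 - o - 6) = (o + 2)^2*(o - 3)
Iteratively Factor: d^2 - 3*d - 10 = (d + 2)*(d - 5)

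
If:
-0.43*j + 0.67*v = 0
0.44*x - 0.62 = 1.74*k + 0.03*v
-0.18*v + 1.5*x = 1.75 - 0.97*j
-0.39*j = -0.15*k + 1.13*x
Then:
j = 5.76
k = -0.95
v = 3.70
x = -2.12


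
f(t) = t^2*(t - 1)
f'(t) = t^2 + 2*t*(t - 1) = t*(3*t - 2)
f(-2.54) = -22.84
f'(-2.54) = 24.43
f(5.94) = 174.30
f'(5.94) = 93.97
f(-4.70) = -125.91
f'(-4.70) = 75.67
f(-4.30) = -98.00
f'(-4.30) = 64.07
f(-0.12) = -0.02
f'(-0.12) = 0.28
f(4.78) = 86.37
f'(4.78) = 58.99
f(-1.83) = -9.48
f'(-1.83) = 13.71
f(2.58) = 10.52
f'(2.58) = 14.81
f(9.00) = 648.00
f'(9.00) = 225.00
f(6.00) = 180.00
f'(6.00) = 96.00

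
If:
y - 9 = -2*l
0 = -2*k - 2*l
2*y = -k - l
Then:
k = -9/2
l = 9/2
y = 0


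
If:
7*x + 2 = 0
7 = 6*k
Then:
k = 7/6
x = -2/7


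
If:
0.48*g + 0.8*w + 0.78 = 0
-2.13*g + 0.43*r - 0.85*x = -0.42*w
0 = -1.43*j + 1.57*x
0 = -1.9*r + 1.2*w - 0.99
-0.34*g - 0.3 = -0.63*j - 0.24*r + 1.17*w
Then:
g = -0.09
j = -0.86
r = -1.10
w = -0.92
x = -0.79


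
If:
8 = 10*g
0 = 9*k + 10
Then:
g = 4/5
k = -10/9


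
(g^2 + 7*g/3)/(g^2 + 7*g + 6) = g*(3*g + 7)/(3*(g^2 + 7*g + 6))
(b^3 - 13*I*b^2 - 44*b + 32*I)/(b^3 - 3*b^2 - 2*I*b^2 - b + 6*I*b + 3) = (b^2 - 12*I*b - 32)/(b^2 - b*(3 + I) + 3*I)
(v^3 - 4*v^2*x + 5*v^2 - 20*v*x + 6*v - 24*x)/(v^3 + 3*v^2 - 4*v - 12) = (v - 4*x)/(v - 2)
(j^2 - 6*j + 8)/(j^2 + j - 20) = (j - 2)/(j + 5)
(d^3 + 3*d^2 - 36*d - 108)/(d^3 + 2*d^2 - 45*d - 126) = (d - 6)/(d - 7)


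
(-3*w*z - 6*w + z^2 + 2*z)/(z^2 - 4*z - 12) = (-3*w + z)/(z - 6)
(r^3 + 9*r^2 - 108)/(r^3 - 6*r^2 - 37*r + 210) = (r^2 + 3*r - 18)/(r^2 - 12*r + 35)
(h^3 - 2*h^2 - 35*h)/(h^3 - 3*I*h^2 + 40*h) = (h^2 - 2*h - 35)/(h^2 - 3*I*h + 40)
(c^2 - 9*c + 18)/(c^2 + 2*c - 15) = (c - 6)/(c + 5)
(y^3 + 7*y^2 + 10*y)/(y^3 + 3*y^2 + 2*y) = (y + 5)/(y + 1)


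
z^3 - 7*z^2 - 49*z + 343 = (z - 7)^2*(z + 7)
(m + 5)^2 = m^2 + 10*m + 25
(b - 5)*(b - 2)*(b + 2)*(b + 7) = b^4 + 2*b^3 - 39*b^2 - 8*b + 140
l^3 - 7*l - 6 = (l - 3)*(l + 1)*(l + 2)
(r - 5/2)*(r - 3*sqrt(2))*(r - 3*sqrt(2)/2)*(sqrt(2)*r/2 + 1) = sqrt(2)*r^4/2 - 7*r^3/2 - 5*sqrt(2)*r^3/4 + 35*r^2/4 + 9*r - 45/2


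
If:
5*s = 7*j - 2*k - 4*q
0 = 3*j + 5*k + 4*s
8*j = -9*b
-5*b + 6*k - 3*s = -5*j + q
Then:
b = -1112*s/683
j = 1251*s/683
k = -1297*s/683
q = 1984*s/683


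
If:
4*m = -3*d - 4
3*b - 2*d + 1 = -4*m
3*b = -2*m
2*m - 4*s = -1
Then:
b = 11/21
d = -2/7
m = -11/14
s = -1/7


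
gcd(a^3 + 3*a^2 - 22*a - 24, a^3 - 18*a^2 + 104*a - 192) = a - 4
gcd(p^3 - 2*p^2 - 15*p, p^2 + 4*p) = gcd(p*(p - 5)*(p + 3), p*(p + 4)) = p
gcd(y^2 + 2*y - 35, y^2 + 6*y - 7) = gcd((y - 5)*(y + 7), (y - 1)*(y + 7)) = y + 7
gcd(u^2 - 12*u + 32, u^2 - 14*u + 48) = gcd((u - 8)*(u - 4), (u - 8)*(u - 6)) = u - 8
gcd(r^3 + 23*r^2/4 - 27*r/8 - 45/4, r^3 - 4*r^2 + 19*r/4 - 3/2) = r - 3/2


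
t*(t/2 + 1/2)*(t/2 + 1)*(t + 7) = t^4/4 + 5*t^3/2 + 23*t^2/4 + 7*t/2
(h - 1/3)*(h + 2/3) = h^2 + h/3 - 2/9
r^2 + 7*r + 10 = (r + 2)*(r + 5)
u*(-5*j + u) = -5*j*u + u^2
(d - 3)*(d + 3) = d^2 - 9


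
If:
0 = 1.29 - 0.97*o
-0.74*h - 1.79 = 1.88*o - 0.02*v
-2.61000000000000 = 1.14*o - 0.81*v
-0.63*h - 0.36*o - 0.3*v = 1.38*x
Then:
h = -5.66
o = 1.33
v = 5.09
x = 1.13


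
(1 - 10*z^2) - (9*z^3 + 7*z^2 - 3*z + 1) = -9*z^3 - 17*z^2 + 3*z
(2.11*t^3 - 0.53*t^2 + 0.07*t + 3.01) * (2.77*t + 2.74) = 5.8447*t^4 + 4.3133*t^3 - 1.2583*t^2 + 8.5295*t + 8.2474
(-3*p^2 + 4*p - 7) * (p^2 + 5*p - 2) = -3*p^4 - 11*p^3 + 19*p^2 - 43*p + 14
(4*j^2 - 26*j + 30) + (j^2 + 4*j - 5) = 5*j^2 - 22*j + 25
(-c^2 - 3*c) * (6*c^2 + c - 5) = -6*c^4 - 19*c^3 + 2*c^2 + 15*c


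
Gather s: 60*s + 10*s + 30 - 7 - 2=70*s + 21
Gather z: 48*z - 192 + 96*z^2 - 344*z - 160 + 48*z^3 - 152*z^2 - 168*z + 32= 48*z^3 - 56*z^2 - 464*z - 320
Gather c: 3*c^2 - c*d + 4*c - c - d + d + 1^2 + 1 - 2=3*c^2 + c*(3 - d)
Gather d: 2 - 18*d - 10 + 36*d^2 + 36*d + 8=36*d^2 + 18*d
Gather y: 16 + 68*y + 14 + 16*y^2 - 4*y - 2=16*y^2 + 64*y + 28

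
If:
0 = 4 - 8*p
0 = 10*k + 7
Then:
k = -7/10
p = 1/2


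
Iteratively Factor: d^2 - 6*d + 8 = (d - 2)*(d - 4)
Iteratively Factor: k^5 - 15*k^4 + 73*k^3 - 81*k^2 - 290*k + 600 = (k - 5)*(k^4 - 10*k^3 + 23*k^2 + 34*k - 120) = (k - 5)*(k - 4)*(k^3 - 6*k^2 - k + 30) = (k - 5)*(k - 4)*(k + 2)*(k^2 - 8*k + 15) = (k - 5)*(k - 4)*(k - 3)*(k + 2)*(k - 5)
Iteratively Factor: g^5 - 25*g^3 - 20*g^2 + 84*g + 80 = (g - 5)*(g^4 + 5*g^3 - 20*g - 16) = (g - 5)*(g + 2)*(g^3 + 3*g^2 - 6*g - 8) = (g - 5)*(g + 2)*(g + 4)*(g^2 - g - 2) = (g - 5)*(g + 1)*(g + 2)*(g + 4)*(g - 2)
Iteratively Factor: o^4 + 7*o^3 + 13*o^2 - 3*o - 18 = (o + 3)*(o^3 + 4*o^2 + o - 6) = (o + 3)^2*(o^2 + o - 2) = (o - 1)*(o + 3)^2*(o + 2)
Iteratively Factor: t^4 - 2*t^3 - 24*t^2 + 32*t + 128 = (t - 4)*(t^3 + 2*t^2 - 16*t - 32) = (t - 4)*(t + 2)*(t^2 - 16) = (t - 4)^2*(t + 2)*(t + 4)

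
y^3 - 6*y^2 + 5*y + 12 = (y - 4)*(y - 3)*(y + 1)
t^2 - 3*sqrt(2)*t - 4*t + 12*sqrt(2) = (t - 4)*(t - 3*sqrt(2))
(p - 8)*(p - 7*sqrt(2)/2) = p^2 - 8*p - 7*sqrt(2)*p/2 + 28*sqrt(2)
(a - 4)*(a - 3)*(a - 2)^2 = a^4 - 11*a^3 + 44*a^2 - 76*a + 48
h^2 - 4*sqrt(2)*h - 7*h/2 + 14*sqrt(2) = (h - 7/2)*(h - 4*sqrt(2))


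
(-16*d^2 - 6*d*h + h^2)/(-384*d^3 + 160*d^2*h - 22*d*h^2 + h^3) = (2*d + h)/(48*d^2 - 14*d*h + h^2)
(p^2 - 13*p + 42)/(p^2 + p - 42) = (p - 7)/(p + 7)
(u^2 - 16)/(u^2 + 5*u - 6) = (u^2 - 16)/(u^2 + 5*u - 6)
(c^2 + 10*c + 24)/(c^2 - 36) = (c + 4)/(c - 6)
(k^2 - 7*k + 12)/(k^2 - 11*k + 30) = (k^2 - 7*k + 12)/(k^2 - 11*k + 30)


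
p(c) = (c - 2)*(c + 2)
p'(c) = 2*c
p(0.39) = -3.85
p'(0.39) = 0.78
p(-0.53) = -3.72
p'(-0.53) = -1.06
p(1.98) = -0.08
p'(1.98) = 3.96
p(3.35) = 7.22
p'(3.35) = 6.70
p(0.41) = -3.83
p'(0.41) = 0.82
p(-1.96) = -0.16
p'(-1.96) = -3.92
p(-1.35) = -2.18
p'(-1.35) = -2.70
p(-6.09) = 33.09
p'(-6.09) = -12.18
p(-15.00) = 221.00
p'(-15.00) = -30.00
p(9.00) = 77.00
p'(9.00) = 18.00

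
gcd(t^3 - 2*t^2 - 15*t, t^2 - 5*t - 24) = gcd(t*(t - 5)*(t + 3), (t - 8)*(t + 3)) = t + 3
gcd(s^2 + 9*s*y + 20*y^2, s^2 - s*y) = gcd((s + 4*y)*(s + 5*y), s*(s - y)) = 1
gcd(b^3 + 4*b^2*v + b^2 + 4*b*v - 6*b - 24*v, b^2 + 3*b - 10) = b - 2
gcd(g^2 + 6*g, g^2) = g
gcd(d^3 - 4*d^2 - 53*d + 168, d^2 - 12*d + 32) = d - 8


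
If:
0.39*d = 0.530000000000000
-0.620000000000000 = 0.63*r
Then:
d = 1.36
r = -0.98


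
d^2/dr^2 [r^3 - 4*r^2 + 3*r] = 6*r - 8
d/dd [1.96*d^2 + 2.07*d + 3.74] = 3.92*d + 2.07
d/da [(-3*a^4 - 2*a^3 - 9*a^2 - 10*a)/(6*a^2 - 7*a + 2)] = (-36*a^5 + 51*a^4 + 4*a^3 + 111*a^2 - 36*a - 20)/(36*a^4 - 84*a^3 + 73*a^2 - 28*a + 4)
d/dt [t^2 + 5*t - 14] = 2*t + 5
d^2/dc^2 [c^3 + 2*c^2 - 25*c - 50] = 6*c + 4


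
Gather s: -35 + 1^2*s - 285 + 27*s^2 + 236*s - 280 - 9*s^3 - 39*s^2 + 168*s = -9*s^3 - 12*s^2 + 405*s - 600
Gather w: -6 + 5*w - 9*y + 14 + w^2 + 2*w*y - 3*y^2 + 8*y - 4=w^2 + w*(2*y + 5) - 3*y^2 - y + 4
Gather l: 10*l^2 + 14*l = 10*l^2 + 14*l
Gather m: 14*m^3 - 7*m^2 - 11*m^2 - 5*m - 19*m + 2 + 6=14*m^3 - 18*m^2 - 24*m + 8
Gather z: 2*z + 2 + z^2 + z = z^2 + 3*z + 2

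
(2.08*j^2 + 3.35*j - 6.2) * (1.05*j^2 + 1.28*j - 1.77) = 2.184*j^4 + 6.1799*j^3 - 5.9036*j^2 - 13.8655*j + 10.974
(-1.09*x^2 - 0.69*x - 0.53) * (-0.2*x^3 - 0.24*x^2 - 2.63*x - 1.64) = 0.218*x^5 + 0.3996*x^4 + 3.1383*x^3 + 3.7295*x^2 + 2.5255*x + 0.8692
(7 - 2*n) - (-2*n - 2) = 9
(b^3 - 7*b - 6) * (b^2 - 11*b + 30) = b^5 - 11*b^4 + 23*b^3 + 71*b^2 - 144*b - 180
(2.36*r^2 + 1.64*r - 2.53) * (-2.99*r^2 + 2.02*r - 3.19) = -7.0564*r^4 - 0.1364*r^3 + 3.3491*r^2 - 10.3422*r + 8.0707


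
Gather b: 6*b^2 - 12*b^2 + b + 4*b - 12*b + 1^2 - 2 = -6*b^2 - 7*b - 1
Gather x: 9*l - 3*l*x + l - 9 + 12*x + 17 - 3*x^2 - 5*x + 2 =10*l - 3*x^2 + x*(7 - 3*l) + 10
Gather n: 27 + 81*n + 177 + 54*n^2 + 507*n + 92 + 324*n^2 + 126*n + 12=378*n^2 + 714*n + 308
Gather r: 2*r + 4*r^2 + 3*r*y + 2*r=4*r^2 + r*(3*y + 4)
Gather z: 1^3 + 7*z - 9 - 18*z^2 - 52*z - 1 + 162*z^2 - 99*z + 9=144*z^2 - 144*z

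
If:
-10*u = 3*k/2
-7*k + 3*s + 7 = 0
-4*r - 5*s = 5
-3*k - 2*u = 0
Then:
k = 0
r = 5/3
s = -7/3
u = 0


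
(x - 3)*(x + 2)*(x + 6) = x^3 + 5*x^2 - 12*x - 36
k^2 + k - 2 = (k - 1)*(k + 2)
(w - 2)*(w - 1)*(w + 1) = w^3 - 2*w^2 - w + 2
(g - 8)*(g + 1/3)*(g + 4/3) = g^3 - 19*g^2/3 - 116*g/9 - 32/9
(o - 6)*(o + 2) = o^2 - 4*o - 12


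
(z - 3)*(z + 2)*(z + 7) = z^3 + 6*z^2 - 13*z - 42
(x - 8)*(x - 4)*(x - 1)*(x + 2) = x^4 - 11*x^3 + 18*x^2 + 56*x - 64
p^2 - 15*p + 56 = (p - 8)*(p - 7)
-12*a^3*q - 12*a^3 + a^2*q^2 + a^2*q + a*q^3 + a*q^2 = (-3*a + q)*(4*a + q)*(a*q + a)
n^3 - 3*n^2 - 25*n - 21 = (n - 7)*(n + 1)*(n + 3)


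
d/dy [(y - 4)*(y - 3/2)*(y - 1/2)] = 3*y^2 - 12*y + 35/4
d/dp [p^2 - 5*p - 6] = 2*p - 5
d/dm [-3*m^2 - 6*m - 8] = -6*m - 6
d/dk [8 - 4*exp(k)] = -4*exp(k)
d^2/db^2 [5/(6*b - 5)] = 360/(6*b - 5)^3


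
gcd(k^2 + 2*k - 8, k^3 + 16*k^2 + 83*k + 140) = k + 4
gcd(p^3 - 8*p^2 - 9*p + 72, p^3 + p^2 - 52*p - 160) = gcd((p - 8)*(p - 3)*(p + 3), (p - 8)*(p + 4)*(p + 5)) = p - 8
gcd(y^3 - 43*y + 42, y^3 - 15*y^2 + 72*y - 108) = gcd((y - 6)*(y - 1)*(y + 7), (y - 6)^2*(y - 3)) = y - 6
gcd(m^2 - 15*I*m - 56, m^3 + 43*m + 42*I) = m - 7*I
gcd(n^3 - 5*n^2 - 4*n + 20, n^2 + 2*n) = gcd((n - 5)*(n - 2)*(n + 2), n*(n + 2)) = n + 2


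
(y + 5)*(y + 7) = y^2 + 12*y + 35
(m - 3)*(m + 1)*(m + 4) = m^3 + 2*m^2 - 11*m - 12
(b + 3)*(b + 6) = b^2 + 9*b + 18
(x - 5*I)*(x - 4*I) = x^2 - 9*I*x - 20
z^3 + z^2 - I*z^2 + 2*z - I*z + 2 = (z + 1)*(z - 2*I)*(z + I)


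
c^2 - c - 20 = (c - 5)*(c + 4)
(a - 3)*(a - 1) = a^2 - 4*a + 3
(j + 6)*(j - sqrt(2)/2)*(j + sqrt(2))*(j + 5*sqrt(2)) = j^4 + 6*j^3 + 11*sqrt(2)*j^3/2 + 4*j^2 + 33*sqrt(2)*j^2 - 5*sqrt(2)*j + 24*j - 30*sqrt(2)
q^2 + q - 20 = (q - 4)*(q + 5)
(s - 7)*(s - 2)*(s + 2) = s^3 - 7*s^2 - 4*s + 28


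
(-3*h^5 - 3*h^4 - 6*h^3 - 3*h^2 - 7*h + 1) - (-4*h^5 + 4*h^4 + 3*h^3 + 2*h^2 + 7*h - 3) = h^5 - 7*h^4 - 9*h^3 - 5*h^2 - 14*h + 4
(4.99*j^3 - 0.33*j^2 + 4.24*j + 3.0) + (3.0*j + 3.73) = 4.99*j^3 - 0.33*j^2 + 7.24*j + 6.73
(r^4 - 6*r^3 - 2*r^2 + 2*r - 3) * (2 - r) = -r^5 + 8*r^4 - 10*r^3 - 6*r^2 + 7*r - 6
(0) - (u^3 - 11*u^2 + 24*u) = -u^3 + 11*u^2 - 24*u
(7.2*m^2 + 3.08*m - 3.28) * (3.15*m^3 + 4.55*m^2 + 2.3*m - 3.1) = 22.68*m^5 + 42.462*m^4 + 20.242*m^3 - 30.16*m^2 - 17.092*m + 10.168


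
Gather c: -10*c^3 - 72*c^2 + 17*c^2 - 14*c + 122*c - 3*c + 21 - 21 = -10*c^3 - 55*c^2 + 105*c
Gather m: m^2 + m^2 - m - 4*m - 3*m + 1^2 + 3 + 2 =2*m^2 - 8*m + 6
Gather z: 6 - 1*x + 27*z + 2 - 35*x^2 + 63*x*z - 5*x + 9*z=-35*x^2 - 6*x + z*(63*x + 36) + 8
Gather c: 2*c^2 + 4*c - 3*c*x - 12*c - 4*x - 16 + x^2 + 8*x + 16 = 2*c^2 + c*(-3*x - 8) + x^2 + 4*x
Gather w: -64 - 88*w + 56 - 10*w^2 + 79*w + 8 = -10*w^2 - 9*w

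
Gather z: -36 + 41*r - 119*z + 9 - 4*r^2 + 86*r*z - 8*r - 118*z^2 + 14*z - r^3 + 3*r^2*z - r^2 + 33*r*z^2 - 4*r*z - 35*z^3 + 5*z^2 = -r^3 - 5*r^2 + 33*r - 35*z^3 + z^2*(33*r - 113) + z*(3*r^2 + 82*r - 105) - 27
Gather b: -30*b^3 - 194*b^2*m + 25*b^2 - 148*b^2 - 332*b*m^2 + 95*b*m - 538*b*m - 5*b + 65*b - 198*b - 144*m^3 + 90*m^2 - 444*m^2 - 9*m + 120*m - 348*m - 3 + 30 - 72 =-30*b^3 + b^2*(-194*m - 123) + b*(-332*m^2 - 443*m - 138) - 144*m^3 - 354*m^2 - 237*m - 45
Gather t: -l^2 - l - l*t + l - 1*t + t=-l^2 - l*t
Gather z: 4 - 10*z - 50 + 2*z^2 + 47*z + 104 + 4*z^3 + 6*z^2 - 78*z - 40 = 4*z^3 + 8*z^2 - 41*z + 18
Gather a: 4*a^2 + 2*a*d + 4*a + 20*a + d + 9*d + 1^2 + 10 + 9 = 4*a^2 + a*(2*d + 24) + 10*d + 20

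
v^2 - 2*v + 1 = (v - 1)^2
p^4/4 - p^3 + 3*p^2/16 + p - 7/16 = (p/4 + 1/4)*(p - 7/2)*(p - 1)*(p - 1/2)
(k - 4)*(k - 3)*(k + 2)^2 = k^4 - 3*k^3 - 12*k^2 + 20*k + 48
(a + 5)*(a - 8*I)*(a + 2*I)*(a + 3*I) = a^4 + 5*a^3 - 3*I*a^3 + 34*a^2 - 15*I*a^2 + 170*a + 48*I*a + 240*I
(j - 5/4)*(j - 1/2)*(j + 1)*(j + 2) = j^4 + 5*j^3/4 - 21*j^2/8 - 13*j/8 + 5/4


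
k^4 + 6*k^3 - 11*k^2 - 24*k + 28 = (k - 2)*(k - 1)*(k + 2)*(k + 7)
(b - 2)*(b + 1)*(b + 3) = b^3 + 2*b^2 - 5*b - 6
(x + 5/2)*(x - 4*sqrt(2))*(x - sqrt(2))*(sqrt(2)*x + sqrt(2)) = sqrt(2)*x^4 - 10*x^3 + 7*sqrt(2)*x^3/2 - 35*x^2 + 21*sqrt(2)*x^2/2 - 25*x + 28*sqrt(2)*x + 20*sqrt(2)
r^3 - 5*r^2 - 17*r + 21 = (r - 7)*(r - 1)*(r + 3)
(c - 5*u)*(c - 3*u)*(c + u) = c^3 - 7*c^2*u + 7*c*u^2 + 15*u^3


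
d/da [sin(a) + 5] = cos(a)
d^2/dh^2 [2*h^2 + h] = 4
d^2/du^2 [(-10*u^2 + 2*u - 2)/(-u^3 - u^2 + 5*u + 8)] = 4*(5*u^6 - 3*u^5 + 78*u^4 + 307*u^3 + 60*u^2 - 15*u + 393)/(u^9 + 3*u^8 - 12*u^7 - 53*u^6 + 12*u^5 + 291*u^4 + 307*u^3 - 408*u^2 - 960*u - 512)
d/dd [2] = 0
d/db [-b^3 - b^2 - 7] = b*(-3*b - 2)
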